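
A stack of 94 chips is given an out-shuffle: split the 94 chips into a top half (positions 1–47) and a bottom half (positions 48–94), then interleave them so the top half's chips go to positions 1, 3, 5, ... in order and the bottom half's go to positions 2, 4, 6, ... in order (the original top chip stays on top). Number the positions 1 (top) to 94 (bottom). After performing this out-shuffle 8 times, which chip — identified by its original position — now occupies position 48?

Work backwards from position 48, undoing one out-shuffle at a time:
48 ← 71 ← 36 ← 65 ← 33 ← 17 ← 9 ← 5 ← 3
So the chip now at position 48 started at position 3.

3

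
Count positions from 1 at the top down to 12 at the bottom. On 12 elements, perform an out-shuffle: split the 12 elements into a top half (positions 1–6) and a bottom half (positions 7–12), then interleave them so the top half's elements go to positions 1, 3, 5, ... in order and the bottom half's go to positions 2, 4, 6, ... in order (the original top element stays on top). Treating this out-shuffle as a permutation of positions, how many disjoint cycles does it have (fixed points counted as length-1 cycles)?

Trace each unvisited position around until it returns:
(1) (2 3 5 9 6 11 10 8 4 7) (12)
3 cycles in total.

3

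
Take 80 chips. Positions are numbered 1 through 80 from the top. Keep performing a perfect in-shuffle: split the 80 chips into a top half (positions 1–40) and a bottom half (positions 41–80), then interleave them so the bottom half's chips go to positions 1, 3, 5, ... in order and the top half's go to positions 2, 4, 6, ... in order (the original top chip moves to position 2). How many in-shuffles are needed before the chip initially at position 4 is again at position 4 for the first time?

54

Follow position 4 under repeated in-shuffles:
4 → 8 → 16 → 32 → 64 → 47 → 13 → 26 → ... → 4 (length 54)
It first returns after 54 in-shuffles.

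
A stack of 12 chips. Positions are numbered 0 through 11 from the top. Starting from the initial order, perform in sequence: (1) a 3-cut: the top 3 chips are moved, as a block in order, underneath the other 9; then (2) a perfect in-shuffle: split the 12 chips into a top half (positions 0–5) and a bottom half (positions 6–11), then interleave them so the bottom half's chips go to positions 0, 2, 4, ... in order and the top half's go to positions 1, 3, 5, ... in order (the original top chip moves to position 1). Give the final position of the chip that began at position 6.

Track the chip from position 6 forward through each operation:
  after op 1 (cut 3): 6 → 3
  after op 2 (in-shuffle): 3 → 7

7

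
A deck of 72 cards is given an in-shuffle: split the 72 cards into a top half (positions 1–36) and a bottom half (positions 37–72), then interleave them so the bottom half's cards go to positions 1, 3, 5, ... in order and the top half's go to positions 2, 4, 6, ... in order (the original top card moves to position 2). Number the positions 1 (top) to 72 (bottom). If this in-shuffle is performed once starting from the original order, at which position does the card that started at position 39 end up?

Track the card's position through each in-shuffle:
39 → 5

5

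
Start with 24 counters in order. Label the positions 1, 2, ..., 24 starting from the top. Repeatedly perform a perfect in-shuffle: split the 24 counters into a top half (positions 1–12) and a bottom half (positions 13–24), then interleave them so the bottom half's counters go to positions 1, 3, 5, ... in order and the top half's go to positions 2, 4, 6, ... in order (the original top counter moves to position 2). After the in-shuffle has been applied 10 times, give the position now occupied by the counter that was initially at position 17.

Track the counter's position through each in-shuffle:
17 → 9 → 18 → 11 → 22 → 19 → 13 → 1 → 2 → 4 → 8

8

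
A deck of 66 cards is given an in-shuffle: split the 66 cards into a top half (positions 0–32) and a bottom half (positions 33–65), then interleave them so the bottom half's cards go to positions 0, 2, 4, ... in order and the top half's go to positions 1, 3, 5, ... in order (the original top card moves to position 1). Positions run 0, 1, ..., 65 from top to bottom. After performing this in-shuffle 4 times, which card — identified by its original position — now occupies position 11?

50

Work backwards from position 11, undoing one in-shuffle at a time:
11 ← 5 ← 2 ← 34 ← 50
So the card now at position 11 started at position 50.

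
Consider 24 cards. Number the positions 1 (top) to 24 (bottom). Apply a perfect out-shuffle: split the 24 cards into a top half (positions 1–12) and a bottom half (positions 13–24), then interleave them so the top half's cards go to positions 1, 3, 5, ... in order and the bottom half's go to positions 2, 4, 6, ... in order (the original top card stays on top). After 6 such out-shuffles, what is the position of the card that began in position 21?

16

Track the card's position through each out-shuffle:
21 → 18 → 12 → 23 → 22 → 20 → 16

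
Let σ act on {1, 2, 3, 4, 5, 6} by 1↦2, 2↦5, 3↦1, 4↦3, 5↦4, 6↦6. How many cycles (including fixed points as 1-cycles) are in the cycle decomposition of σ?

Cycle decomposition: (1 2 5 4 3) (6).
2 cycles.

2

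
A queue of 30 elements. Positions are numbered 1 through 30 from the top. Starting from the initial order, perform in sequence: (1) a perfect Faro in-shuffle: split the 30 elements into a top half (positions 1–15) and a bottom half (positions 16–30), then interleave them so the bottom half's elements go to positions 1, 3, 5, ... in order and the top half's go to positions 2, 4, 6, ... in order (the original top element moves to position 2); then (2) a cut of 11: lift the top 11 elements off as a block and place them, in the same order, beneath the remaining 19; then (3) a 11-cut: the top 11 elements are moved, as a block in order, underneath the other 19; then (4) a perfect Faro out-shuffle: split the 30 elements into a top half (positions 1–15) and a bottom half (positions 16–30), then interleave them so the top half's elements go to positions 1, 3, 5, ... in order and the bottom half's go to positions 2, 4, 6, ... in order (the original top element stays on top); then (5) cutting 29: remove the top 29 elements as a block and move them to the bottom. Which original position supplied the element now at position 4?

12

Undo the operations in reverse order, starting from position 4:
  undo op 5 (cut 29): 4 ← 3
  undo op 4 (out-shuffle, from top half): 3 ← 2
  undo op 3 (cut 11): 2 ← 13
  undo op 2 (cut 11): 13 ← 24
  undo op 1 (in-shuffle, from top half): 24 ← 12
So the element at position 4 came from original position 12.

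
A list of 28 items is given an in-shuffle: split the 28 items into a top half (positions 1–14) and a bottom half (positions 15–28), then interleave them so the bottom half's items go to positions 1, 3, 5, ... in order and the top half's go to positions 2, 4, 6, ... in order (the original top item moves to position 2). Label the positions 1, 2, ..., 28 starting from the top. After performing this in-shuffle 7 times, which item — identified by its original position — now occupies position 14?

Work backwards from position 14, undoing one in-shuffle at a time:
14 ← 7 ← 18 ← 9 ← 19 ← 24 ← 12 ← 6
So the item now at position 14 started at position 6.

6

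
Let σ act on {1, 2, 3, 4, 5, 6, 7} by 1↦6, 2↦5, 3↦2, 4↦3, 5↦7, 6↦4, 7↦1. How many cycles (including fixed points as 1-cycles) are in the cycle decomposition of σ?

Cycle decomposition: (1 6 4 3 2 5 7).
1 cycle.

1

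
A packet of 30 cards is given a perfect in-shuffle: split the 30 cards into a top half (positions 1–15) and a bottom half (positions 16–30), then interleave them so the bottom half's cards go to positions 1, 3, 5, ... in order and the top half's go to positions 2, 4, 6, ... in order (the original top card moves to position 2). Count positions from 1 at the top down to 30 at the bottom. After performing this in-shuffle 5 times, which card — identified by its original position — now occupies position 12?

Work backwards from position 12, undoing one in-shuffle at a time:
12 ← 6 ← 3 ← 17 ← 24 ← 12
So the card now at position 12 started at position 12.

12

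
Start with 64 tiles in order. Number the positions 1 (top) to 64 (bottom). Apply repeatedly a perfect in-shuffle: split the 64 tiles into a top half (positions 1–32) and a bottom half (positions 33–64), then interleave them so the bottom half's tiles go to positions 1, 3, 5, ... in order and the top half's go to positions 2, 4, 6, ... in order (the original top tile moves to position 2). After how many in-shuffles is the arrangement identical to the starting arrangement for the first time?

12

The in-shuffle permutes the 64 positions with cycle lengths [4, 12, 12, 12, 12, 12].
Every tile is home exactly when every cycle has completed a whole number of laps, i.e. after lcm(4, 12) = 12 in-shuffles.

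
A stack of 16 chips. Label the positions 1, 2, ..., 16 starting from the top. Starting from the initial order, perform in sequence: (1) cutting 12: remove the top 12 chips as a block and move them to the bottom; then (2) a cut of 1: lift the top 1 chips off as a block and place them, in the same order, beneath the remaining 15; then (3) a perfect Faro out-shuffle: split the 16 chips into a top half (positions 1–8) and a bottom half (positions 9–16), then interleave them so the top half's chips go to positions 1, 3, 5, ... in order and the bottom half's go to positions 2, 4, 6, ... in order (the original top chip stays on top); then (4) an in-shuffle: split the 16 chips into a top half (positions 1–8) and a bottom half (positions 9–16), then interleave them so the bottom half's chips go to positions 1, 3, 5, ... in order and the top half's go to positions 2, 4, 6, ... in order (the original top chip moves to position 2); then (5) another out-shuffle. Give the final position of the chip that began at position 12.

Track the chip from position 12 forward through each operation:
  after op 1 (cut 12): 12 → 16
  after op 2 (cut 1): 16 → 15
  after op 3 (out-shuffle): 15 → 14
  after op 4 (in-shuffle): 14 → 11
  after op 5 (out-shuffle): 11 → 6

6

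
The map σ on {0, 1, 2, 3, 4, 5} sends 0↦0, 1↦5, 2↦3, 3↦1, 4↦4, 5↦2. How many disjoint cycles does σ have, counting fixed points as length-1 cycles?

Cycle decomposition: (0) (1 5 2 3) (4).
3 cycles.

3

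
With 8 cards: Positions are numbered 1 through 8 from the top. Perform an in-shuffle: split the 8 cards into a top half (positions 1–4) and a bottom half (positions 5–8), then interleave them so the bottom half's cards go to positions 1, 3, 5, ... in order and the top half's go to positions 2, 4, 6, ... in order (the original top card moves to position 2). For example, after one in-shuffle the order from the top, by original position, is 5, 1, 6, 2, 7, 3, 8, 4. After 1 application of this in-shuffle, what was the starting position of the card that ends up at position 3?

Work backwards from position 3, undoing one in-shuffle at a time:
3 ← 6
So the card now at position 3 started at position 6.

6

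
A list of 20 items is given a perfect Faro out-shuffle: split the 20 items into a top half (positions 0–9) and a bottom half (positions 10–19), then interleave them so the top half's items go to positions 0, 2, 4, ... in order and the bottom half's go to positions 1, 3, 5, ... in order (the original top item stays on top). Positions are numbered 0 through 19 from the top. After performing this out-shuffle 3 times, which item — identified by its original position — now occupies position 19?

Work backwards from position 19, undoing one out-shuffle at a time:
19 ← 19 ← 19 ← 19
So the item now at position 19 started at position 19.

19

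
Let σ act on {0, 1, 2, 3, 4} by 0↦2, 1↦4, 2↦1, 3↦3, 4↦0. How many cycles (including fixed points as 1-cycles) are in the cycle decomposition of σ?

Cycle decomposition: (0 2 1 4) (3).
2 cycles.

2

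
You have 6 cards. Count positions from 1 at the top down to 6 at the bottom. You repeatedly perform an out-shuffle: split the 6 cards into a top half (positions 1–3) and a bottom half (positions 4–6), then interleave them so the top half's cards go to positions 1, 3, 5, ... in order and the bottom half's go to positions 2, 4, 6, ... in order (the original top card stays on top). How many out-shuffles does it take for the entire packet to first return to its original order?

The out-shuffle permutes the 6 positions with cycle lengths [1, 1, 4].
Every card is home exactly when every cycle has completed a whole number of laps, i.e. after lcm(1, 4) = 4 out-shuffles.

4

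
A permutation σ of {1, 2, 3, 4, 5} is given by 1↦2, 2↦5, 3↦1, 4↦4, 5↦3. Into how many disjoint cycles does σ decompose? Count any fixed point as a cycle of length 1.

2

Cycle decomposition: (1 2 5 3) (4).
2 cycles.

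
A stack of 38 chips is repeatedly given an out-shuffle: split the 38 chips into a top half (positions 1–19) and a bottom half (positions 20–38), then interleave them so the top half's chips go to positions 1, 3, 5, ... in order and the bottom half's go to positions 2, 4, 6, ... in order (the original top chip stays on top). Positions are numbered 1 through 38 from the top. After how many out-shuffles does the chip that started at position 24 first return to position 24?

36

Follow position 24 under repeated out-shuffles:
24 → 10 → 19 → 37 → 36 → 34 → 30 → 22 → ... → 24 (length 36)
It first returns after 36 out-shuffles.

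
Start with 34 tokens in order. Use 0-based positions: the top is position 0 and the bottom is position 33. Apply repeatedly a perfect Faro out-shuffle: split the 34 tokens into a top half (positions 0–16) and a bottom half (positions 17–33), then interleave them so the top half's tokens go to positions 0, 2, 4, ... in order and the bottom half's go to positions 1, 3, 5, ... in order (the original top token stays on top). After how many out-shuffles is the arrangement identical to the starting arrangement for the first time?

10

The out-shuffle permutes the 34 positions with cycle lengths [1, 1, 2, 10, 10, 10].
Every token is home exactly when every cycle has completed a whole number of laps, i.e. after lcm(1, 2, 10) = 10 out-shuffles.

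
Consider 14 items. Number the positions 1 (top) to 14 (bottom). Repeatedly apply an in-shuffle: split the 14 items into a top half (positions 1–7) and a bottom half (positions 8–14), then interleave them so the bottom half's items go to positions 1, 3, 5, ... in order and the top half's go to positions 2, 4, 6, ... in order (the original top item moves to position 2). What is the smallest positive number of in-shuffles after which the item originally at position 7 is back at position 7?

4

Follow position 7 under repeated in-shuffles:
7 → 14 → 13 → 11 → 7
It first returns after 4 in-shuffles.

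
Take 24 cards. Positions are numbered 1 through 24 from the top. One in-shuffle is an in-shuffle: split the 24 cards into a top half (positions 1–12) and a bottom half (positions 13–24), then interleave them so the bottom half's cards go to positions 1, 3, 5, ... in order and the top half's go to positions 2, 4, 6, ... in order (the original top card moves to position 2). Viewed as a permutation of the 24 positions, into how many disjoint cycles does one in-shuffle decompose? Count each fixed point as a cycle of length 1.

Trace each unvisited position around until it returns:
(1 2 4 8 16 7 ... len 20) (5 10 20 15)
2 cycles in total.

2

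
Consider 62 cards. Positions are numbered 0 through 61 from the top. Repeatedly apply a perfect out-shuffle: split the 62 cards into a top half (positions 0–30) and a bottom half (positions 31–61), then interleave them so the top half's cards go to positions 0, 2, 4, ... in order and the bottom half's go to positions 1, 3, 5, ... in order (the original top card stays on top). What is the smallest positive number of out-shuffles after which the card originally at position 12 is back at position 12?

60

Follow position 12 under repeated out-shuffles:
12 → 24 → 48 → 35 → 9 → 18 → 36 → 11 → ... → 12 (length 60)
It first returns after 60 out-shuffles.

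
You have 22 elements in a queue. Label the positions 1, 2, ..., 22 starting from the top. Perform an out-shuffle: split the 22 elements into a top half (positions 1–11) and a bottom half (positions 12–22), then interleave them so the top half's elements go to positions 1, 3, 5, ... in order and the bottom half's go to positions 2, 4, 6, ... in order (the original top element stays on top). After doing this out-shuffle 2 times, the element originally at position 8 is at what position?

8

Track the element's position through each out-shuffle:
8 → 15 → 8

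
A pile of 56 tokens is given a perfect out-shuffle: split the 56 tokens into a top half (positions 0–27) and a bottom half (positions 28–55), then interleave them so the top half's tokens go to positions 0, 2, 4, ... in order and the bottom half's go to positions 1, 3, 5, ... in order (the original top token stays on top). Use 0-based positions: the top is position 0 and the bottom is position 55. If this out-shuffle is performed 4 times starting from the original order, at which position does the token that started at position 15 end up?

20

Track the token's position through each out-shuffle:
15 → 30 → 5 → 10 → 20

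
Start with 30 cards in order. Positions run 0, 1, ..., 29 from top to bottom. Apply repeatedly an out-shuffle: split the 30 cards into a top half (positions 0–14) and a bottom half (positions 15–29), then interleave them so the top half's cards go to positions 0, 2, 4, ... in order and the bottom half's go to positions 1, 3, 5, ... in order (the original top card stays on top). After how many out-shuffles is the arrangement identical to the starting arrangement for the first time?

28

The out-shuffle permutes the 30 positions with cycle lengths [1, 1, 28].
Every card is home exactly when every cycle has completed a whole number of laps, i.e. after lcm(1, 28) = 28 out-shuffles.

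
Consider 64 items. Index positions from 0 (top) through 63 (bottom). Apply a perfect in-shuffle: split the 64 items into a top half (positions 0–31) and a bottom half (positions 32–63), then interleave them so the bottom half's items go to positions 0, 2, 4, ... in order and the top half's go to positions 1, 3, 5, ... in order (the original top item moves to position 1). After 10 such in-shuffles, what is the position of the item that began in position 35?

8

Track the item's position through each in-shuffle:
35 → 6 → 13 → 27 → 55 → 46 → 28 → 57 → 50 → 36 → 8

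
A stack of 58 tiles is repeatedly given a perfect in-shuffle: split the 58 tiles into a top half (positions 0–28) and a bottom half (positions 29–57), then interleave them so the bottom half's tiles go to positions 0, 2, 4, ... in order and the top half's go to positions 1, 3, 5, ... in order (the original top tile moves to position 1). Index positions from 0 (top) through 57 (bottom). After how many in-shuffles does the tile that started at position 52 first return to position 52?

Follow position 52 under repeated in-shuffles:
52 → 46 → 34 → 10 → 21 → 43 → 28 → 57 → ... → 52 (length 58)
It first returns after 58 in-shuffles.

58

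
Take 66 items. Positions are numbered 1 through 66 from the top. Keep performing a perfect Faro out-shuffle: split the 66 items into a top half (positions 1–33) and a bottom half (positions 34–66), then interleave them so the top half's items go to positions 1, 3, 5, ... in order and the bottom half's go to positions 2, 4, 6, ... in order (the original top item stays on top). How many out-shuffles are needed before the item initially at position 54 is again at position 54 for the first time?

Follow position 54 under repeated out-shuffles:
54 → 42 → 18 → 35 → 4 → 7 → 13 → 25 → 49 → 32 → 63 → 60 → 54
It first returns after 12 out-shuffles.

12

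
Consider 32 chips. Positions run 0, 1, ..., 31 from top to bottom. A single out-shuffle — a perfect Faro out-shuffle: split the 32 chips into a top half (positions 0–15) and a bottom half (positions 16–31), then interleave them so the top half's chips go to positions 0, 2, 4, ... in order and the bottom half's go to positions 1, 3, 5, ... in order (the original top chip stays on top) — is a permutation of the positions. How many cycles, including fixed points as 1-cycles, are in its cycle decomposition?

Trace each unvisited position around until it returns:
(0) (1 2 4 8 16) (3 6 12 24 17) (5 10 20 9 18) (7 14 28 25 19) (11 22 13 26 21) (15 30 29 27 23) (31)
8 cycles in total.

8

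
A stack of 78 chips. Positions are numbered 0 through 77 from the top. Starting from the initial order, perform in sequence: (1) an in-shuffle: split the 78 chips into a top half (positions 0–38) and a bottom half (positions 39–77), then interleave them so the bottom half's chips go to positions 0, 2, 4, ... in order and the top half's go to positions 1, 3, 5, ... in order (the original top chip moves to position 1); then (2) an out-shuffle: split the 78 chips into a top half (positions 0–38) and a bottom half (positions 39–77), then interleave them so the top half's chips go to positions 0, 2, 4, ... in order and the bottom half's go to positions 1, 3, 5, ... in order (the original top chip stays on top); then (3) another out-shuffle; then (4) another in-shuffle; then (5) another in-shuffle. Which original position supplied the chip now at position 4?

2

Undo the operations in reverse order, starting from position 4:
  undo op 5 (in-shuffle, from bottom half): 4 ← 41
  undo op 4 (in-shuffle, from top half): 41 ← 20
  undo op 3 (out-shuffle, from top half): 20 ← 10
  undo op 2 (out-shuffle, from top half): 10 ← 5
  undo op 1 (in-shuffle, from top half): 5 ← 2
So the chip at position 4 came from original position 2.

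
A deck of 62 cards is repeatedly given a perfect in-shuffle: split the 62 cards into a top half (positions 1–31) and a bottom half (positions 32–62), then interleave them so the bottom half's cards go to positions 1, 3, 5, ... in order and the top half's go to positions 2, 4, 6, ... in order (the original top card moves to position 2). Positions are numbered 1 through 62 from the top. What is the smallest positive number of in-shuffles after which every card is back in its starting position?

6

The in-shuffle permutes the 62 positions with cycle lengths [2, 3, 3, 6, 6, 6, 6, 6, 6, 6, 6, 6].
Every card is home exactly when every cycle has completed a whole number of laps, i.e. after lcm(2, 3, 6) = 6 in-shuffles.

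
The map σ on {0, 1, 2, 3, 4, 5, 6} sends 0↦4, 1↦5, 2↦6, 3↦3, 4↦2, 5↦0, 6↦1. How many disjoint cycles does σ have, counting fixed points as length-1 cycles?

Cycle decomposition: (0 4 2 6 1 5) (3).
2 cycles.

2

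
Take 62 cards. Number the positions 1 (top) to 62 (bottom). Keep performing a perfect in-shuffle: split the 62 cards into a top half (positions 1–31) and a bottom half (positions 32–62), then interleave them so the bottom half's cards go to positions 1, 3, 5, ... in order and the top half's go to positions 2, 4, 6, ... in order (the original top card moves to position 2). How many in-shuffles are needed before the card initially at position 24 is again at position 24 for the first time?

6

Follow position 24 under repeated in-shuffles:
24 → 48 → 33 → 3 → 6 → 12 → 24
It first returns after 6 in-shuffles.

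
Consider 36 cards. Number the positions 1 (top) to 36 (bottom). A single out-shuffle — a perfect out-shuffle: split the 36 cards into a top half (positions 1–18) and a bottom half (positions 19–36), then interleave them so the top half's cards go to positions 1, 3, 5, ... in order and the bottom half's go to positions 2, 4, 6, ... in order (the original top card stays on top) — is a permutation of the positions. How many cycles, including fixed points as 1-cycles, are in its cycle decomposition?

7

Trace each unvisited position around until it returns:
(1) (2 3 5 9 17 33 ... len 12) (4 7 13 25 14 27 ... len 12) (6 11 21) (8 15 29 22) (16 31 26) (36)
7 cycles in total.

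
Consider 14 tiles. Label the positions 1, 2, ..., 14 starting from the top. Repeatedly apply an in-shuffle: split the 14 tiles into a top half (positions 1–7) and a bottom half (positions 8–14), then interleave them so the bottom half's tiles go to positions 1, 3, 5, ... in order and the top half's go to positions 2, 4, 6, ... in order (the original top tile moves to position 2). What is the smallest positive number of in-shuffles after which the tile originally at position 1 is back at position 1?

4

Follow position 1 under repeated in-shuffles:
1 → 2 → 4 → 8 → 1
It first returns after 4 in-shuffles.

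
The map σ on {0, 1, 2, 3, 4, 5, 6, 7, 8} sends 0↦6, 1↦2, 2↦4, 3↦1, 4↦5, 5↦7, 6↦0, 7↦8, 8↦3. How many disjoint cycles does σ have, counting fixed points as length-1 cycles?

2

Cycle decomposition: (0 6) (1 2 4 5 7 8 3).
2 cycles.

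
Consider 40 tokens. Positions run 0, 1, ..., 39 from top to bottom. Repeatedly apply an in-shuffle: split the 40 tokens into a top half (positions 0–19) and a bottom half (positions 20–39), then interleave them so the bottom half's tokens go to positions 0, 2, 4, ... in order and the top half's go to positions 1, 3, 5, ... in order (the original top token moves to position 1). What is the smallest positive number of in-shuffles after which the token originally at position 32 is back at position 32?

20

Follow position 32 under repeated in-shuffles:
32 → 24 → 8 → 17 → 35 → 30 → 20 → 0 → 1 → 3 → 7 → 15 → 31 → 22 → 4 → 9 → 19 → 39 → 38 → 36 → 32
It first returns after 20 in-shuffles.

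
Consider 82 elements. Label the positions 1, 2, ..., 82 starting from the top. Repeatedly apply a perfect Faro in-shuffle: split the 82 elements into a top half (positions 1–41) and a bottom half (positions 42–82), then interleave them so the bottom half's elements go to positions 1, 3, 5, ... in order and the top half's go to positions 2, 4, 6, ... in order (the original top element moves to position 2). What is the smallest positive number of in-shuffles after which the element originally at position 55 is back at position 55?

82

Follow position 55 under repeated in-shuffles:
55 → 27 → 54 → 25 → 50 → 17 → 34 → 68 → ... → 55 (length 82)
It first returns after 82 in-shuffles.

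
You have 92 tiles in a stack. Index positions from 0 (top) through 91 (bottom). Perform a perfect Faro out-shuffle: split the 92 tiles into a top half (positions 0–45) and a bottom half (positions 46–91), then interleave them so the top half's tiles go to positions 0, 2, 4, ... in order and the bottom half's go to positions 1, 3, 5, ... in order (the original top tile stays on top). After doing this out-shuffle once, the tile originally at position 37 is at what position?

Track the tile's position through each out-shuffle:
37 → 74

74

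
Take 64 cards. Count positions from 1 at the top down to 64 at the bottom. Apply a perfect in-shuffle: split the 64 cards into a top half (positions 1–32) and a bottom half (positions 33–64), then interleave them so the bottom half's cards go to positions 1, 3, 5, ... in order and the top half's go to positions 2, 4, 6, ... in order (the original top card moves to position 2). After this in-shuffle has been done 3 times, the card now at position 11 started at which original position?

Work backwards from position 11, undoing one in-shuffle at a time:
11 ← 38 ← 19 ← 42
So the card now at position 11 started at position 42.

42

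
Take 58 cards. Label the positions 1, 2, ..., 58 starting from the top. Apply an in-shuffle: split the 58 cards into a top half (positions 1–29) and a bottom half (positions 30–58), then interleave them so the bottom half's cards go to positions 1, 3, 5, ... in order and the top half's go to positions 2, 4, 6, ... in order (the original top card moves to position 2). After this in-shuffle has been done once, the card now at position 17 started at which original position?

38

Work backwards from position 17, undoing one in-shuffle at a time:
17 ← 38
So the card now at position 17 started at position 38.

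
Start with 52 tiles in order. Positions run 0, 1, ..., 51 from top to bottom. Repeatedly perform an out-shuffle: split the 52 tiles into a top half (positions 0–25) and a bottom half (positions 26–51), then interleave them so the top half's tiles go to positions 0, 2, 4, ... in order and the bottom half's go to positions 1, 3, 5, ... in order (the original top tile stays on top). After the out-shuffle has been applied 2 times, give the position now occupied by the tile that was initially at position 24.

Track the tile's position through each out-shuffle:
24 → 48 → 45

45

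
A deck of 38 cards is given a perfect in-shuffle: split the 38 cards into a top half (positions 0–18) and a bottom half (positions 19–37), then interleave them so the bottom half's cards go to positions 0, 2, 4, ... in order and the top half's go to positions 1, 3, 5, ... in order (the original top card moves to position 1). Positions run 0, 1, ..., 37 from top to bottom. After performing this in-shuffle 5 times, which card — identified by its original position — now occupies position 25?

Work backwards from position 25, undoing one in-shuffle at a time:
25 ← 12 ← 25 ← 12 ← 25 ← 12
So the card now at position 25 started at position 12.

12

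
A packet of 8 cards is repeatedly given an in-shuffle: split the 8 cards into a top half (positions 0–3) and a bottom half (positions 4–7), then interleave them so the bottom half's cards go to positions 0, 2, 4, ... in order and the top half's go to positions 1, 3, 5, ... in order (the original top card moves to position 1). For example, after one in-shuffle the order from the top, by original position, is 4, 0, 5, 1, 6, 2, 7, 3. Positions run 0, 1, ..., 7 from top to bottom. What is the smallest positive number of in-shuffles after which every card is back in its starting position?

6

The in-shuffle permutes the 8 positions with cycle lengths [2, 6].
Every card is home exactly when every cycle has completed a whole number of laps, i.e. after lcm(2, 6) = 6 in-shuffles.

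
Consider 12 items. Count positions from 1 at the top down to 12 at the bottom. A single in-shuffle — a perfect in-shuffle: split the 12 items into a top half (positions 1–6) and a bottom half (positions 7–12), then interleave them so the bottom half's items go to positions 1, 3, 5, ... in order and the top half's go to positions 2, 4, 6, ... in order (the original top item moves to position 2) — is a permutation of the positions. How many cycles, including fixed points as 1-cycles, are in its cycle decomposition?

Trace each unvisited position around until it returns:
(1 2 4 8 3 6 ... len 12)
1 cycle in total.

1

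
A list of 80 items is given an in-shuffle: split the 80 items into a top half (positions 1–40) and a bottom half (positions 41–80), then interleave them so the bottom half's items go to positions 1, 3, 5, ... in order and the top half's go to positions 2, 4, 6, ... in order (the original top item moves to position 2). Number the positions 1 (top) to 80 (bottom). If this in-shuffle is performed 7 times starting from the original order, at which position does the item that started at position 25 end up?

Track the item's position through each in-shuffle:
25 → 50 → 19 → 38 → 76 → 71 → 61 → 41

41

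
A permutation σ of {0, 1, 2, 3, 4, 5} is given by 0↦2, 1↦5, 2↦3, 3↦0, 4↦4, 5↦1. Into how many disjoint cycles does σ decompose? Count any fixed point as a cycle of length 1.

Cycle decomposition: (0 2 3) (1 5) (4).
3 cycles.

3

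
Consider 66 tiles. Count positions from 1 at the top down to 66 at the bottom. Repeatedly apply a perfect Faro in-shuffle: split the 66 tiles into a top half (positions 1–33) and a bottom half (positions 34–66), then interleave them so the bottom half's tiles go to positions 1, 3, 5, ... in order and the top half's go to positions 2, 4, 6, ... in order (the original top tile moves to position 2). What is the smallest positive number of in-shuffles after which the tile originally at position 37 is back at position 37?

66

Follow position 37 under repeated in-shuffles:
37 → 7 → 14 → 28 → 56 → 45 → 23 → 46 → ... → 37 (length 66)
It first returns after 66 in-shuffles.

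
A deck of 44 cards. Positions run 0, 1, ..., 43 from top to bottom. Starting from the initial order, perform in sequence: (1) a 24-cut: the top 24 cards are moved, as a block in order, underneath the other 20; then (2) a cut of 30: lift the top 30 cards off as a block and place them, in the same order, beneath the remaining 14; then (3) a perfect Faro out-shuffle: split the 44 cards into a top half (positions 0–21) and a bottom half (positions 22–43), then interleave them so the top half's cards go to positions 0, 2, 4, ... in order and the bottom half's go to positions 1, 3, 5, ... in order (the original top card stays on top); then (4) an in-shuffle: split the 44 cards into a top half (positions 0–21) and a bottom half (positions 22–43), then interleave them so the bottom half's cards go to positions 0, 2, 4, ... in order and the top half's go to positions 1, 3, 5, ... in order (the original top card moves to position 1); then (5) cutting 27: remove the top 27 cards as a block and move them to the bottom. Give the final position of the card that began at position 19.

Track the card from position 19 forward through each operation:
  after op 1 (cut 24): 19 → 39
  after op 2 (cut 30): 39 → 9
  after op 3 (out-shuffle): 9 → 18
  after op 4 (in-shuffle): 18 → 37
  after op 5 (cut 27): 37 → 10

10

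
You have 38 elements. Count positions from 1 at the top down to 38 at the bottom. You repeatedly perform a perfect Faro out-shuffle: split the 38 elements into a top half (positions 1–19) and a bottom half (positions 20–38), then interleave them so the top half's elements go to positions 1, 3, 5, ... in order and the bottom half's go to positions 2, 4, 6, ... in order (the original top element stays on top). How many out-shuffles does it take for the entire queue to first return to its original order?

36

The out-shuffle permutes the 38 positions with cycle lengths [1, 1, 36].
Every element is home exactly when every cycle has completed a whole number of laps, i.e. after lcm(1, 36) = 36 out-shuffles.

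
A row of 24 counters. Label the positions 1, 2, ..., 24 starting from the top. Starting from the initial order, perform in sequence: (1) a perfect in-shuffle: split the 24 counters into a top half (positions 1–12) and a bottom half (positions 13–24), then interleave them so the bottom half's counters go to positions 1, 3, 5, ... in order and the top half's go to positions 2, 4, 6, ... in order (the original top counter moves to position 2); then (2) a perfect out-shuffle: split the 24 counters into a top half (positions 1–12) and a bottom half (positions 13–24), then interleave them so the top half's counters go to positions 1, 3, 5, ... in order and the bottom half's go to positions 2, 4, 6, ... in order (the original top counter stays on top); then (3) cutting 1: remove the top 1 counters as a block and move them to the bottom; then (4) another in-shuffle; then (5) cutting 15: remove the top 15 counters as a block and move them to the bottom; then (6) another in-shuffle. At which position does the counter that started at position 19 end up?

Track the counter from position 19 forward through each operation:
  after op 1 (in-shuffle): 19 → 13
  after op 2 (out-shuffle): 13 → 2
  after op 3 (cut 1): 2 → 1
  after op 4 (in-shuffle): 1 → 2
  after op 5 (cut 15): 2 → 11
  after op 6 (in-shuffle): 11 → 22

22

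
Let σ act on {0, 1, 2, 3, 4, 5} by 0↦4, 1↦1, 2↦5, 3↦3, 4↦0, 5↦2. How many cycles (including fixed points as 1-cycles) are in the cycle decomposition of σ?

4

Cycle decomposition: (0 4) (1) (2 5) (3).
4 cycles.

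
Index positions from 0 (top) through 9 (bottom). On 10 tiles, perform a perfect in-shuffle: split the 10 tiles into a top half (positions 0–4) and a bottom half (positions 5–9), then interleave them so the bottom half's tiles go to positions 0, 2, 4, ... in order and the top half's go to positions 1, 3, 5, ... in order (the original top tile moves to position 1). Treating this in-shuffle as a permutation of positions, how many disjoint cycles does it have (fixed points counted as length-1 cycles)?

Trace each unvisited position around until it returns:
(0 1 3 7 4 9 8 6 2 5)
1 cycle in total.

1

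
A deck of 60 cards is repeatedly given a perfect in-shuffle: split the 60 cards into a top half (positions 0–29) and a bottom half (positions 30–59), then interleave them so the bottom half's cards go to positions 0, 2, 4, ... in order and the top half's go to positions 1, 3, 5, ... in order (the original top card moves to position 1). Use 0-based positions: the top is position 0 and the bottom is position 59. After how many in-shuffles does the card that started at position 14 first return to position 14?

Follow position 14 under repeated in-shuffles:
14 → 29 → 59 → 58 → 56 → 52 → 44 → 28 → ... → 14 (length 60)
It first returns after 60 in-shuffles.

60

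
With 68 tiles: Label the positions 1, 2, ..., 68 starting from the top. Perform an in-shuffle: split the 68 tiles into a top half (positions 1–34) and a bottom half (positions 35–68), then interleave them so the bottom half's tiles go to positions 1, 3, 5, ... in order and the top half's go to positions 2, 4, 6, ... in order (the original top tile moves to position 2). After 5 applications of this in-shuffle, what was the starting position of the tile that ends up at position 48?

36

Work backwards from position 48, undoing one in-shuffle at a time:
48 ← 24 ← 12 ← 6 ← 3 ← 36
So the tile now at position 48 started at position 36.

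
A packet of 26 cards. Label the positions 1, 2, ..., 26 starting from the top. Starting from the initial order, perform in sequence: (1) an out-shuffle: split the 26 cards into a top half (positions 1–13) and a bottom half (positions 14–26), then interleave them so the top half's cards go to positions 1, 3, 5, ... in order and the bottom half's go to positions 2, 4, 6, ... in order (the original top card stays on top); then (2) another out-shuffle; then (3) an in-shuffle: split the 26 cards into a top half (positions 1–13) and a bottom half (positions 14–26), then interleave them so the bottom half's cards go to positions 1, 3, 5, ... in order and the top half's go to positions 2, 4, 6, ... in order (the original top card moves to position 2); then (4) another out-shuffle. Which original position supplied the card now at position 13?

5

Undo the operations in reverse order, starting from position 13:
  undo op 4 (out-shuffle, from top half): 13 ← 7
  undo op 3 (in-shuffle, from bottom half): 7 ← 17
  undo op 2 (out-shuffle, from top half): 17 ← 9
  undo op 1 (out-shuffle, from top half): 9 ← 5
So the card at position 13 came from original position 5.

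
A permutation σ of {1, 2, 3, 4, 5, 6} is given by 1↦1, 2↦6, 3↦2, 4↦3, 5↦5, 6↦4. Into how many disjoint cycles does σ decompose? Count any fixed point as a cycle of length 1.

Cycle decomposition: (1) (2 6 4 3) (5).
3 cycles.

3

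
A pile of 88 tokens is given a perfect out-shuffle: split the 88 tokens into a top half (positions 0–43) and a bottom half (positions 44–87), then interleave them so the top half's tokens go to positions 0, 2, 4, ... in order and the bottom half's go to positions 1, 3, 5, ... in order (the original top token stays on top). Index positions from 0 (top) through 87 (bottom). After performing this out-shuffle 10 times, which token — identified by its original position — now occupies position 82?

22

Work backwards from position 82, undoing one out-shuffle at a time:
82 ← 41 ← 64 ← 32 ← 16 ← 8 ← 4 ← 2 ← 1 ← 44 ← 22
So the token now at position 82 started at position 22.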